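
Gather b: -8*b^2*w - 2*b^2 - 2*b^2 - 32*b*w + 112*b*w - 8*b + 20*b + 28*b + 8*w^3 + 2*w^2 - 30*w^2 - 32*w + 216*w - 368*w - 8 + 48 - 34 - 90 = b^2*(-8*w - 4) + b*(80*w + 40) + 8*w^3 - 28*w^2 - 184*w - 84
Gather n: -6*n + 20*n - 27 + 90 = 14*n + 63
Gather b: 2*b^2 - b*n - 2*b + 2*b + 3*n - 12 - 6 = 2*b^2 - b*n + 3*n - 18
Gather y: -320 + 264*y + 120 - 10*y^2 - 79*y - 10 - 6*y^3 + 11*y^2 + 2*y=-6*y^3 + y^2 + 187*y - 210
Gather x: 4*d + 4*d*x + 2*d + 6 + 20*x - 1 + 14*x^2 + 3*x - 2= 6*d + 14*x^2 + x*(4*d + 23) + 3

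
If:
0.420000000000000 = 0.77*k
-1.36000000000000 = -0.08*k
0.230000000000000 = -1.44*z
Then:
No Solution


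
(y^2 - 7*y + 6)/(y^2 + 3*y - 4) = (y - 6)/(y + 4)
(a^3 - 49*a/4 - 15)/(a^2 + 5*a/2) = a - 5/2 - 6/a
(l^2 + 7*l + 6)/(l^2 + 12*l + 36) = (l + 1)/(l + 6)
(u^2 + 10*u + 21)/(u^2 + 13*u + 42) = (u + 3)/(u + 6)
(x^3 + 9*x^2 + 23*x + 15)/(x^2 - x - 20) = (x^3 + 9*x^2 + 23*x + 15)/(x^2 - x - 20)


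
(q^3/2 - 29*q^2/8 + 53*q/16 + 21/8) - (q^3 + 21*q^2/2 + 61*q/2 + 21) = -q^3/2 - 113*q^2/8 - 435*q/16 - 147/8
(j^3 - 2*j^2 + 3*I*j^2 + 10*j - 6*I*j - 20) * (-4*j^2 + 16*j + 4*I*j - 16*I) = -4*j^5 + 24*j^4 - 8*I*j^4 - 84*j^3 + 48*I*j^3 + 312*j^2 - 24*I*j^2 - 416*j - 240*I*j + 320*I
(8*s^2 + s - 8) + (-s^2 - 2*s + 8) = 7*s^2 - s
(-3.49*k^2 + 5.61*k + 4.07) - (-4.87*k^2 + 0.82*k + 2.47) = 1.38*k^2 + 4.79*k + 1.6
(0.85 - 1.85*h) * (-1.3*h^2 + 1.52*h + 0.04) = 2.405*h^3 - 3.917*h^2 + 1.218*h + 0.034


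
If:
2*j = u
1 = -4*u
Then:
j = -1/8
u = -1/4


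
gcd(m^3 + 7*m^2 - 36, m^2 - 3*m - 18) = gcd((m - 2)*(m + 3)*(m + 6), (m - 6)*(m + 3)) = m + 3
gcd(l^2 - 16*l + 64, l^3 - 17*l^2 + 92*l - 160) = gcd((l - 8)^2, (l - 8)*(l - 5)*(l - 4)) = l - 8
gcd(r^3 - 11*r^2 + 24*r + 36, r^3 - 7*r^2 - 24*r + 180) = r^2 - 12*r + 36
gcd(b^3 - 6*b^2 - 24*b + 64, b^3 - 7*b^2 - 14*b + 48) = b^2 - 10*b + 16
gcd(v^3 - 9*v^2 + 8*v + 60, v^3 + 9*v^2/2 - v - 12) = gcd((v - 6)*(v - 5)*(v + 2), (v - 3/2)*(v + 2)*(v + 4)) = v + 2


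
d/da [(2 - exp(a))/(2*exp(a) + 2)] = -3/(8*cosh(a/2)^2)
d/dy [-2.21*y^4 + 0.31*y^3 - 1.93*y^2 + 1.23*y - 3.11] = -8.84*y^3 + 0.93*y^2 - 3.86*y + 1.23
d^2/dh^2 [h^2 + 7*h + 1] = 2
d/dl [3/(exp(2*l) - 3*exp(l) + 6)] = (9 - 6*exp(l))*exp(l)/(exp(2*l) - 3*exp(l) + 6)^2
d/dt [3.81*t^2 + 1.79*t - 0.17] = 7.62*t + 1.79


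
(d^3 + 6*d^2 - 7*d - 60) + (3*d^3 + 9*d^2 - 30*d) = 4*d^3 + 15*d^2 - 37*d - 60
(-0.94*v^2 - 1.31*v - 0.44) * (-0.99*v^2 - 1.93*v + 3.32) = 0.9306*v^4 + 3.1111*v^3 - 0.156899999999999*v^2 - 3.5*v - 1.4608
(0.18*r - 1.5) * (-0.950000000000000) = 1.425 - 0.171*r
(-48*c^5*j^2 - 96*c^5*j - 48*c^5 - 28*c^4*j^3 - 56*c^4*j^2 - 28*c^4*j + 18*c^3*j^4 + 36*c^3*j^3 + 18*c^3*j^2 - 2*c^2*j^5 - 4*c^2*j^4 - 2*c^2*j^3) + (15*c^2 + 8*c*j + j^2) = -48*c^5*j^2 - 96*c^5*j - 48*c^5 - 28*c^4*j^3 - 56*c^4*j^2 - 28*c^4*j + 18*c^3*j^4 + 36*c^3*j^3 + 18*c^3*j^2 - 2*c^2*j^5 - 4*c^2*j^4 - 2*c^2*j^3 + 15*c^2 + 8*c*j + j^2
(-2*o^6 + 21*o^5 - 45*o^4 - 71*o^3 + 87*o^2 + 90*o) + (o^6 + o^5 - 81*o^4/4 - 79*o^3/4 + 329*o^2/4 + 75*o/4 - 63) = -o^6 + 22*o^5 - 261*o^4/4 - 363*o^3/4 + 677*o^2/4 + 435*o/4 - 63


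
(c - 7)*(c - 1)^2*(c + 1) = c^4 - 8*c^3 + 6*c^2 + 8*c - 7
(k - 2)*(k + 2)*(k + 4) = k^3 + 4*k^2 - 4*k - 16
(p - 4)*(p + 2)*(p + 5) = p^3 + 3*p^2 - 18*p - 40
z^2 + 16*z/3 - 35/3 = (z - 5/3)*(z + 7)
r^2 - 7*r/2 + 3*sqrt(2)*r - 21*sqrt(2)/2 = (r - 7/2)*(r + 3*sqrt(2))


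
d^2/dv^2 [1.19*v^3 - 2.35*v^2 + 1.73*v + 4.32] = 7.14*v - 4.7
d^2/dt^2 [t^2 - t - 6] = 2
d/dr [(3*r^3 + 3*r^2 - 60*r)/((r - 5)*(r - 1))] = 3*(r^4 - 12*r^3 + 29*r^2 + 10*r - 100)/(r^4 - 12*r^3 + 46*r^2 - 60*r + 25)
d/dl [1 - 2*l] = -2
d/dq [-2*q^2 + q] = 1 - 4*q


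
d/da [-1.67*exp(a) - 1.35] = -1.67*exp(a)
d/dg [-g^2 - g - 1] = -2*g - 1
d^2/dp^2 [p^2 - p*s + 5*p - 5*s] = 2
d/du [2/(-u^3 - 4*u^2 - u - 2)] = 2*(3*u^2 + 8*u + 1)/(u^3 + 4*u^2 + u + 2)^2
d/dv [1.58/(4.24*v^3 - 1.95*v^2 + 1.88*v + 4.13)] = (-20.0976*v^2 + 6.162*v - 2.9704)/(4.24*v^3 - 1.95*v^2 + 1.88*v + 4.13)^2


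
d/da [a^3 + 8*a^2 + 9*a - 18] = 3*a^2 + 16*a + 9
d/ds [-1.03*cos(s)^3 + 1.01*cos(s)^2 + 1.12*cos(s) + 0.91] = (3.09*cos(s)^2 - 2.02*cos(s) - 1.12)*sin(s)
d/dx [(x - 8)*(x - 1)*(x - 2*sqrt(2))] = 3*x^2 - 18*x - 4*sqrt(2)*x + 8 + 18*sqrt(2)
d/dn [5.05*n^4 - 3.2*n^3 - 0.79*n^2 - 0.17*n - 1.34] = 20.2*n^3 - 9.6*n^2 - 1.58*n - 0.17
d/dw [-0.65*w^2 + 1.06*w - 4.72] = 1.06 - 1.3*w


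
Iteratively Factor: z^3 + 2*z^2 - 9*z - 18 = (z - 3)*(z^2 + 5*z + 6) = (z - 3)*(z + 2)*(z + 3)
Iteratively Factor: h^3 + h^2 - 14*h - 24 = (h - 4)*(h^2 + 5*h + 6) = (h - 4)*(h + 3)*(h + 2)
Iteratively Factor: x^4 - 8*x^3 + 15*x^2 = (x - 5)*(x^3 - 3*x^2) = x*(x - 5)*(x^2 - 3*x) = x^2*(x - 5)*(x - 3)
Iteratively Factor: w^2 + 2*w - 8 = (w + 4)*(w - 2)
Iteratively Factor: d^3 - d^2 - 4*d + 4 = (d - 1)*(d^2 - 4) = (d - 1)*(d + 2)*(d - 2)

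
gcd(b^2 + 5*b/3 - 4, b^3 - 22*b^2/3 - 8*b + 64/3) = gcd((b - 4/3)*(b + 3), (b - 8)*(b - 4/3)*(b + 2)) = b - 4/3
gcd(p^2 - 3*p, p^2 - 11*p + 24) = p - 3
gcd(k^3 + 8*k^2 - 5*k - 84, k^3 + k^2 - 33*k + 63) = k^2 + 4*k - 21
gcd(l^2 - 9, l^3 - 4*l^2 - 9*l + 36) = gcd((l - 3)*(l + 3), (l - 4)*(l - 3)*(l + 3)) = l^2 - 9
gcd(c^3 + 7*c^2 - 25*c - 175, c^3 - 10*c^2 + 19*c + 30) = c - 5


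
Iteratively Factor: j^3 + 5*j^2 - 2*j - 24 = (j - 2)*(j^2 + 7*j + 12) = (j - 2)*(j + 3)*(j + 4)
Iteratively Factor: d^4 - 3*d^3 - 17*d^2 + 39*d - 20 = (d - 1)*(d^3 - 2*d^2 - 19*d + 20) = (d - 1)*(d + 4)*(d^2 - 6*d + 5) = (d - 1)^2*(d + 4)*(d - 5)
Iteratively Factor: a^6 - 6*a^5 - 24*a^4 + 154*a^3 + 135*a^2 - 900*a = (a - 5)*(a^5 - a^4 - 29*a^3 + 9*a^2 + 180*a) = a*(a - 5)*(a^4 - a^3 - 29*a^2 + 9*a + 180) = a*(a - 5)*(a + 3)*(a^3 - 4*a^2 - 17*a + 60) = a*(a - 5)^2*(a + 3)*(a^2 + a - 12) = a*(a - 5)^2*(a + 3)*(a + 4)*(a - 3)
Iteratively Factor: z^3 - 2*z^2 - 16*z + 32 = (z - 4)*(z^2 + 2*z - 8) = (z - 4)*(z + 4)*(z - 2)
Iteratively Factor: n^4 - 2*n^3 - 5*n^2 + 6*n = (n + 2)*(n^3 - 4*n^2 + 3*n) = n*(n + 2)*(n^2 - 4*n + 3) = n*(n - 1)*(n + 2)*(n - 3)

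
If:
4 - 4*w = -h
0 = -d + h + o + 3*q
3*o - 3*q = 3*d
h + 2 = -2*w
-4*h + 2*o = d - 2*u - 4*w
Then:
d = -2*u - 40/3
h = -8/3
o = -2*u - 38/3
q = 2/3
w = 1/3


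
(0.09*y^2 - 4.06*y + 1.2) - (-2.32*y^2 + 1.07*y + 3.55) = 2.41*y^2 - 5.13*y - 2.35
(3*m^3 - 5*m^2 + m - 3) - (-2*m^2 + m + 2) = 3*m^3 - 3*m^2 - 5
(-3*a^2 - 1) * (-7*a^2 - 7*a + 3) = 21*a^4 + 21*a^3 - 2*a^2 + 7*a - 3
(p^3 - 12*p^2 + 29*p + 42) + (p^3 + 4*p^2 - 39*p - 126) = 2*p^3 - 8*p^2 - 10*p - 84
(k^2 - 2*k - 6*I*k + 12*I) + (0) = k^2 - 2*k - 6*I*k + 12*I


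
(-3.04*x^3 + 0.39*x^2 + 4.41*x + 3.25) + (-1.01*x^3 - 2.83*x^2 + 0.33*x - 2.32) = -4.05*x^3 - 2.44*x^2 + 4.74*x + 0.93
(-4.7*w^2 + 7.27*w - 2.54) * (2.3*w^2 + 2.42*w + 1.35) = -10.81*w^4 + 5.347*w^3 + 5.4064*w^2 + 3.6677*w - 3.429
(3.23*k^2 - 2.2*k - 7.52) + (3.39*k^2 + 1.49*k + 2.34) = 6.62*k^2 - 0.71*k - 5.18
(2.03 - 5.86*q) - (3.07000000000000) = -5.86*q - 1.04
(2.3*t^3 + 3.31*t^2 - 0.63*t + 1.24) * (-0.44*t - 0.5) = -1.012*t^4 - 2.6064*t^3 - 1.3778*t^2 - 0.2306*t - 0.62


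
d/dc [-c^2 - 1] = -2*c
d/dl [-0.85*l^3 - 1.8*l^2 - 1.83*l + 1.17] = -2.55*l^2 - 3.6*l - 1.83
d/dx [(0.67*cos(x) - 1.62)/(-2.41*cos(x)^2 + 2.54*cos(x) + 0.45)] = (-1.6147*cos(x)^2 + 7.8084*cos(x) - 4.4163)*sin(x)/(5.8081*cos(x)^4 - 12.2428*cos(x)^3 + 4.2826*cos(x)^2 + 2.286*cos(x) + 0.2025)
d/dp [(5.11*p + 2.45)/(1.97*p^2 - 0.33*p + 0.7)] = (-10.0667*p^2 - 9.653*p + 4.3855)/(3.8809*p^4 - 1.3002*p^3 + 2.8669*p^2 - 0.462*p + 0.49)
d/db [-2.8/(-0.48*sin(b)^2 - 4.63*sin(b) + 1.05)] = -(2.688*sin(b) + 12.964)*cos(b)/(0.48*sin(b)^2 + 4.63*sin(b) - 1.05)^2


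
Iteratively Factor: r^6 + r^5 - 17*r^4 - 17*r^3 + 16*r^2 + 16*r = (r - 4)*(r^5 + 5*r^4 + 3*r^3 - 5*r^2 - 4*r) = (r - 4)*(r + 4)*(r^4 + r^3 - r^2 - r) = (r - 4)*(r + 1)*(r + 4)*(r^3 - r) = (r - 4)*(r + 1)^2*(r + 4)*(r^2 - r) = (r - 4)*(r - 1)*(r + 1)^2*(r + 4)*(r)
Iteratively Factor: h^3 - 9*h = (h)*(h^2 - 9) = h*(h - 3)*(h + 3)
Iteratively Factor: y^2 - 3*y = (y)*(y - 3)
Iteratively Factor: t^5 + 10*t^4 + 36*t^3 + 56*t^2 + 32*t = (t + 2)*(t^4 + 8*t^3 + 20*t^2 + 16*t) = (t + 2)^2*(t^3 + 6*t^2 + 8*t) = (t + 2)^2*(t + 4)*(t^2 + 2*t) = t*(t + 2)^2*(t + 4)*(t + 2)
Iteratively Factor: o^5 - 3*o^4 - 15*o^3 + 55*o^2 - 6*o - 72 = (o + 4)*(o^4 - 7*o^3 + 13*o^2 + 3*o - 18) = (o - 3)*(o + 4)*(o^3 - 4*o^2 + o + 6) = (o - 3)*(o - 2)*(o + 4)*(o^2 - 2*o - 3) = (o - 3)^2*(o - 2)*(o + 4)*(o + 1)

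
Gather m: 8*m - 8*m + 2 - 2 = 0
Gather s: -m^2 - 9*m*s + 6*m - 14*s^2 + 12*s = -m^2 + 6*m - 14*s^2 + s*(12 - 9*m)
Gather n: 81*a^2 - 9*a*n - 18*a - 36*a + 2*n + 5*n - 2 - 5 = 81*a^2 - 54*a + n*(7 - 9*a) - 7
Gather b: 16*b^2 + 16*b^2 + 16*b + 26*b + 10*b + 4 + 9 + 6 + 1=32*b^2 + 52*b + 20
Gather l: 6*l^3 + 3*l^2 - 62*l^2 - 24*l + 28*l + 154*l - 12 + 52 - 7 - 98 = 6*l^3 - 59*l^2 + 158*l - 65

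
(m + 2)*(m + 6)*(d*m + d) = d*m^3 + 9*d*m^2 + 20*d*m + 12*d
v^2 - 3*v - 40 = (v - 8)*(v + 5)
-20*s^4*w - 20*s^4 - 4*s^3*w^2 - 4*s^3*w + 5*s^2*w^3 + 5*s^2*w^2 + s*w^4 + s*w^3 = (-2*s + w)*(2*s + w)*(5*s + w)*(s*w + s)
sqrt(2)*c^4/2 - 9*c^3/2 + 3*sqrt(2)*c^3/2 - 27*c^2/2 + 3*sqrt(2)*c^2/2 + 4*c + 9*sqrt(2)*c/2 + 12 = (c + 3)*(c - 4*sqrt(2))*(c - sqrt(2))*(sqrt(2)*c/2 + 1/2)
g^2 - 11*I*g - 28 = (g - 7*I)*(g - 4*I)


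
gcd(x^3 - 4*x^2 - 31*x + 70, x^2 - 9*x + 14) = x^2 - 9*x + 14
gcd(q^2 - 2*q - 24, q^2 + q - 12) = q + 4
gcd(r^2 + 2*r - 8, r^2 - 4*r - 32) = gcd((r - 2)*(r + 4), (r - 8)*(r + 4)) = r + 4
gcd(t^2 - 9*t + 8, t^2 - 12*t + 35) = 1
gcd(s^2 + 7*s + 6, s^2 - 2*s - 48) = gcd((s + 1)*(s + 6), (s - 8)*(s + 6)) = s + 6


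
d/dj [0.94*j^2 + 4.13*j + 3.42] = 1.88*j + 4.13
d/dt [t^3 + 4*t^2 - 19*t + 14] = 3*t^2 + 8*t - 19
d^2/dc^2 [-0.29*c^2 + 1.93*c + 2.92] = -0.580000000000000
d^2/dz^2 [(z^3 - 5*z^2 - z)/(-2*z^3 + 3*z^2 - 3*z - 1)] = 4*(7*z^6 + 15*z^5 - 48*z^4 - 17*z^3 + 12*z^2 + 3*z + 1)/(8*z^9 - 36*z^8 + 90*z^7 - 123*z^6 + 99*z^5 - 18*z^4 - 21*z^3 + 18*z^2 + 9*z + 1)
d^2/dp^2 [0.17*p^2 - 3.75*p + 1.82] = 0.340000000000000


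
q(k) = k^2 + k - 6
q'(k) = 2*k + 1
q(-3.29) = 1.53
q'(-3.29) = -5.58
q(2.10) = 0.51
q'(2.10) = 5.20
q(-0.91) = -6.08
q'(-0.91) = -0.82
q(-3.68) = 3.86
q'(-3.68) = -6.36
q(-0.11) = -6.10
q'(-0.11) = 0.78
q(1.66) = -1.58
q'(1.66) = 4.32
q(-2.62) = -1.76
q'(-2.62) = -4.24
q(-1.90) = -4.29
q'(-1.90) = -2.80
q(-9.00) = 66.00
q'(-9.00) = -17.00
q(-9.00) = 66.00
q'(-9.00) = -17.00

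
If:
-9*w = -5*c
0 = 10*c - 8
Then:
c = 4/5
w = 4/9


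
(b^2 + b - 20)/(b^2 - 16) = (b + 5)/(b + 4)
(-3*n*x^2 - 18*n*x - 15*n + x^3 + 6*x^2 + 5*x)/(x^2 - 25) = (-3*n*x - 3*n + x^2 + x)/(x - 5)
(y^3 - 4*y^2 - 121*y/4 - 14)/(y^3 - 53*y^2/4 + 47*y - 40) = (4*y^2 + 16*y + 7)/(4*y^2 - 21*y + 20)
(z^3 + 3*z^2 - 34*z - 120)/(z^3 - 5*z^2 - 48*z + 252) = (z^2 + 9*z + 20)/(z^2 + z - 42)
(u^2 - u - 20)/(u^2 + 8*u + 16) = (u - 5)/(u + 4)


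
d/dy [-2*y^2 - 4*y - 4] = -4*y - 4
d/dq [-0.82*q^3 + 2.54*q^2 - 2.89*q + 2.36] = -2.46*q^2 + 5.08*q - 2.89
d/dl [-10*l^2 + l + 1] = 1 - 20*l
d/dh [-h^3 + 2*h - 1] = 2 - 3*h^2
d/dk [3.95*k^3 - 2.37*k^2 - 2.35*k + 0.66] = 11.85*k^2 - 4.74*k - 2.35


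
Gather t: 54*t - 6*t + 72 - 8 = 48*t + 64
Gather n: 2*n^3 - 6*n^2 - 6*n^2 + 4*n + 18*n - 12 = 2*n^3 - 12*n^2 + 22*n - 12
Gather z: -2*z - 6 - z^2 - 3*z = -z^2 - 5*z - 6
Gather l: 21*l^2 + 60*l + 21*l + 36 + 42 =21*l^2 + 81*l + 78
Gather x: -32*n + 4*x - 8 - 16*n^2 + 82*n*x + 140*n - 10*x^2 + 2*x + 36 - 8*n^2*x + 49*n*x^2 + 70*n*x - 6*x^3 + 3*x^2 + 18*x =-16*n^2 + 108*n - 6*x^3 + x^2*(49*n - 7) + x*(-8*n^2 + 152*n + 24) + 28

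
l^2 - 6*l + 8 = (l - 4)*(l - 2)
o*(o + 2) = o^2 + 2*o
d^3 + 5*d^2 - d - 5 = (d - 1)*(d + 1)*(d + 5)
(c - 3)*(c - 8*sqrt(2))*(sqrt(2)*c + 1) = sqrt(2)*c^3 - 15*c^2 - 3*sqrt(2)*c^2 - 8*sqrt(2)*c + 45*c + 24*sqrt(2)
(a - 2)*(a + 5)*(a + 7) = a^3 + 10*a^2 + 11*a - 70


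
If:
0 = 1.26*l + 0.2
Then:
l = -0.16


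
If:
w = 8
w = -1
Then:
No Solution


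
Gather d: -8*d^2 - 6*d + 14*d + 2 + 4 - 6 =-8*d^2 + 8*d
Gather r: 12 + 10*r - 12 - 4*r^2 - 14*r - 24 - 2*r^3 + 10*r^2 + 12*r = -2*r^3 + 6*r^2 + 8*r - 24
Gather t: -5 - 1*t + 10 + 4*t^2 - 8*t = 4*t^2 - 9*t + 5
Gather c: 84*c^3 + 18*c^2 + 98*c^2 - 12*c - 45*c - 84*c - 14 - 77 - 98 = 84*c^3 + 116*c^2 - 141*c - 189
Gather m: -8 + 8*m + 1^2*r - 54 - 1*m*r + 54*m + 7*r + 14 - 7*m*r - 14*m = m*(48 - 8*r) + 8*r - 48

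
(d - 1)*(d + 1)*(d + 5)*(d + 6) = d^4 + 11*d^3 + 29*d^2 - 11*d - 30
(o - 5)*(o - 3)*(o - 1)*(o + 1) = o^4 - 8*o^3 + 14*o^2 + 8*o - 15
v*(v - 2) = v^2 - 2*v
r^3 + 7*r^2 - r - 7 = (r - 1)*(r + 1)*(r + 7)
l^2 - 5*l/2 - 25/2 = (l - 5)*(l + 5/2)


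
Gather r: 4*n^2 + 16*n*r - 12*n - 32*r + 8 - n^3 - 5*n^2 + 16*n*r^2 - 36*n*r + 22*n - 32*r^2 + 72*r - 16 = -n^3 - n^2 + 10*n + r^2*(16*n - 32) + r*(40 - 20*n) - 8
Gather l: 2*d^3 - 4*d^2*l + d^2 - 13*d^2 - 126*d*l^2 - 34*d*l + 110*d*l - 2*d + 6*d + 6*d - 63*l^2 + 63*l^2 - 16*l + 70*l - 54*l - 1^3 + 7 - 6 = 2*d^3 - 12*d^2 - 126*d*l^2 + 10*d + l*(-4*d^2 + 76*d)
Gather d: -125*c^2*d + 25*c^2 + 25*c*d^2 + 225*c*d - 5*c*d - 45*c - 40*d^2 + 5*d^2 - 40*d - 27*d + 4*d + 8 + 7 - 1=25*c^2 - 45*c + d^2*(25*c - 35) + d*(-125*c^2 + 220*c - 63) + 14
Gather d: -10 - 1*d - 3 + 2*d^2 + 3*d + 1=2*d^2 + 2*d - 12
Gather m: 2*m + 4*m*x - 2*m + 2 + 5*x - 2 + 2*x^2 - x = 4*m*x + 2*x^2 + 4*x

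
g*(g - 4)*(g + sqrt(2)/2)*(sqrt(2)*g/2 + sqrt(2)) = sqrt(2)*g^4/2 - sqrt(2)*g^3 + g^3/2 - 4*sqrt(2)*g^2 - g^2 - 4*g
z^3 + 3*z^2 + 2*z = z*(z + 1)*(z + 2)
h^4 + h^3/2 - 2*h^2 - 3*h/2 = h*(h - 3/2)*(h + 1)^2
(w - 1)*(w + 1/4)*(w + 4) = w^3 + 13*w^2/4 - 13*w/4 - 1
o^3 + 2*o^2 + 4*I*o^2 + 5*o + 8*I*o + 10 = (o + 2)*(o - I)*(o + 5*I)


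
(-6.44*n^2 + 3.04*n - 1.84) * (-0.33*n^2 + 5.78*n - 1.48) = 2.1252*n^4 - 38.2264*n^3 + 27.7096*n^2 - 15.1344*n + 2.7232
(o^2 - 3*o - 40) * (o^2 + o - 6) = o^4 - 2*o^3 - 49*o^2 - 22*o + 240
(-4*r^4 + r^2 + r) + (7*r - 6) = -4*r^4 + r^2 + 8*r - 6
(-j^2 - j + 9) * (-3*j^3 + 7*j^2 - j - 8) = 3*j^5 - 4*j^4 - 33*j^3 + 72*j^2 - j - 72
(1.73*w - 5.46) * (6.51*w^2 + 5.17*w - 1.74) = 11.2623*w^3 - 26.6005*w^2 - 31.2384*w + 9.5004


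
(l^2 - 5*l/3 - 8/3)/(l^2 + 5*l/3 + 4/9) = 3*(3*l^2 - 5*l - 8)/(9*l^2 + 15*l + 4)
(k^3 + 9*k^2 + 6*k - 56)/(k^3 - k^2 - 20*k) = (k^2 + 5*k - 14)/(k*(k - 5))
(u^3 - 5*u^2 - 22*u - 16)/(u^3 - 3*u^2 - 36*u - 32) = (u + 2)/(u + 4)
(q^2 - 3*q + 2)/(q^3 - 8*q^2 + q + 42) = (q^2 - 3*q + 2)/(q^3 - 8*q^2 + q + 42)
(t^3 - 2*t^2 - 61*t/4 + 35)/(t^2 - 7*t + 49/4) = (2*t^2 + 3*t - 20)/(2*t - 7)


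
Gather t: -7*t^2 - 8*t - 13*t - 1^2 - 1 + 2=-7*t^2 - 21*t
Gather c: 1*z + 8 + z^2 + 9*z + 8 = z^2 + 10*z + 16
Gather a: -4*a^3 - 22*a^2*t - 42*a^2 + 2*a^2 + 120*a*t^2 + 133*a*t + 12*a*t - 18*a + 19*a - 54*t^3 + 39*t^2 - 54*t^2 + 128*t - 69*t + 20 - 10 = -4*a^3 + a^2*(-22*t - 40) + a*(120*t^2 + 145*t + 1) - 54*t^3 - 15*t^2 + 59*t + 10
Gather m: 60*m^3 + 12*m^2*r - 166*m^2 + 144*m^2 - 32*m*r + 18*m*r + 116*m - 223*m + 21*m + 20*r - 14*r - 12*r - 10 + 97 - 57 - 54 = 60*m^3 + m^2*(12*r - 22) + m*(-14*r - 86) - 6*r - 24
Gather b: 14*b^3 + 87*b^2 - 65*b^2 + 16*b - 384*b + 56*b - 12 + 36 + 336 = 14*b^3 + 22*b^2 - 312*b + 360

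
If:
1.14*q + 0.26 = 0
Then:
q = -0.23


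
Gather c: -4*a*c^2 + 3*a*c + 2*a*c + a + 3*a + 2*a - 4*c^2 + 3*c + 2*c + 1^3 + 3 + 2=6*a + c^2*(-4*a - 4) + c*(5*a + 5) + 6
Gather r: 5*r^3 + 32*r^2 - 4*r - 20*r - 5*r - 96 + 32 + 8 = 5*r^3 + 32*r^2 - 29*r - 56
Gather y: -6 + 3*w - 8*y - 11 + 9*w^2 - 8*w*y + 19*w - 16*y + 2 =9*w^2 + 22*w + y*(-8*w - 24) - 15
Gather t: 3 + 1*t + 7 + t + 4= 2*t + 14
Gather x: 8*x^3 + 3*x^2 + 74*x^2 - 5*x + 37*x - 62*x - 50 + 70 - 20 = 8*x^3 + 77*x^2 - 30*x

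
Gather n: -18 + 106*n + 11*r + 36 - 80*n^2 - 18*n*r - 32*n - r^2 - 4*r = -80*n^2 + n*(74 - 18*r) - r^2 + 7*r + 18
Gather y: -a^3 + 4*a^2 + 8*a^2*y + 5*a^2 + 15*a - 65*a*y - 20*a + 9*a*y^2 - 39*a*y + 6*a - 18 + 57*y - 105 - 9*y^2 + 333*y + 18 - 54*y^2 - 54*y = -a^3 + 9*a^2 + a + y^2*(9*a - 63) + y*(8*a^2 - 104*a + 336) - 105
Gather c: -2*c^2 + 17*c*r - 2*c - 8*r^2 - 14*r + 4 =-2*c^2 + c*(17*r - 2) - 8*r^2 - 14*r + 4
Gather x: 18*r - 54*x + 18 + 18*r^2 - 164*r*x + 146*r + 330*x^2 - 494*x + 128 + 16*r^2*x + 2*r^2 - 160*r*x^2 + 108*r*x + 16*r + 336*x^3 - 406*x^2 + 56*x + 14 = 20*r^2 + 180*r + 336*x^3 + x^2*(-160*r - 76) + x*(16*r^2 - 56*r - 492) + 160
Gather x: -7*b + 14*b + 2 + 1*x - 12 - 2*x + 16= 7*b - x + 6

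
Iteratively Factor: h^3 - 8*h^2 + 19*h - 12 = (h - 4)*(h^2 - 4*h + 3) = (h - 4)*(h - 3)*(h - 1)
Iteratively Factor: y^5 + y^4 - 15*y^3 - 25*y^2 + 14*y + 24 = (y - 1)*(y^4 + 2*y^3 - 13*y^2 - 38*y - 24) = (y - 4)*(y - 1)*(y^3 + 6*y^2 + 11*y + 6) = (y - 4)*(y - 1)*(y + 2)*(y^2 + 4*y + 3) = (y - 4)*(y - 1)*(y + 1)*(y + 2)*(y + 3)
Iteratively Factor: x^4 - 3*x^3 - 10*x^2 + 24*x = (x)*(x^3 - 3*x^2 - 10*x + 24) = x*(x + 3)*(x^2 - 6*x + 8) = x*(x - 2)*(x + 3)*(x - 4)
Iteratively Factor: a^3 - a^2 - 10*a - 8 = (a + 2)*(a^2 - 3*a - 4) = (a + 1)*(a + 2)*(a - 4)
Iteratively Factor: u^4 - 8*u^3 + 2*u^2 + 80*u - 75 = (u - 5)*(u^3 - 3*u^2 - 13*u + 15) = (u - 5)*(u + 3)*(u^2 - 6*u + 5) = (u - 5)*(u - 1)*(u + 3)*(u - 5)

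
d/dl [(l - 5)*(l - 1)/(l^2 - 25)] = 6/(l^2 + 10*l + 25)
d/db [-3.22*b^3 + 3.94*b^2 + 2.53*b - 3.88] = -9.66*b^2 + 7.88*b + 2.53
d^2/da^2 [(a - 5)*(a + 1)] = 2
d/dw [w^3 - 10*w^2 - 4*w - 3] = 3*w^2 - 20*w - 4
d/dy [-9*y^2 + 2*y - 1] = 2 - 18*y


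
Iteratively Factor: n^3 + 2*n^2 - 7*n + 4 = (n - 1)*(n^2 + 3*n - 4) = (n - 1)^2*(n + 4)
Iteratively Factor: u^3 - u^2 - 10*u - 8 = (u + 2)*(u^2 - 3*u - 4) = (u - 4)*(u + 2)*(u + 1)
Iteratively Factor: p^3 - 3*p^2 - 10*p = (p - 5)*(p^2 + 2*p) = (p - 5)*(p + 2)*(p)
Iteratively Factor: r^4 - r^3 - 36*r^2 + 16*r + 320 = (r - 5)*(r^3 + 4*r^2 - 16*r - 64) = (r - 5)*(r + 4)*(r^2 - 16) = (r - 5)*(r + 4)^2*(r - 4)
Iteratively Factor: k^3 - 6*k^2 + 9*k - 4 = (k - 1)*(k^2 - 5*k + 4) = (k - 1)^2*(k - 4)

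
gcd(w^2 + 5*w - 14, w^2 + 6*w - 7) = w + 7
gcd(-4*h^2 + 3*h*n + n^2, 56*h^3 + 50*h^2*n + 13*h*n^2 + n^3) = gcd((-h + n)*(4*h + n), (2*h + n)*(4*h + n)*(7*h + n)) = 4*h + n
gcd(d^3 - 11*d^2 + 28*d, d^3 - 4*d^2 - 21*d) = d^2 - 7*d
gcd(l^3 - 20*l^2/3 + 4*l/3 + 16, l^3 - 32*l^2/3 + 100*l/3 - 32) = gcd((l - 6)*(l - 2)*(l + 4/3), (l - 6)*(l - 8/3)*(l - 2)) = l^2 - 8*l + 12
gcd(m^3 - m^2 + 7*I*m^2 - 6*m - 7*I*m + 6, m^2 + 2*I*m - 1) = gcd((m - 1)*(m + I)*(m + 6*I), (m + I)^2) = m + I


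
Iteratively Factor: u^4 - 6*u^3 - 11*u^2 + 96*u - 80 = (u + 4)*(u^3 - 10*u^2 + 29*u - 20) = (u - 4)*(u + 4)*(u^2 - 6*u + 5) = (u - 4)*(u - 1)*(u + 4)*(u - 5)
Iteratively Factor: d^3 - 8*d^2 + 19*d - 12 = (d - 3)*(d^2 - 5*d + 4) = (d - 3)*(d - 1)*(d - 4)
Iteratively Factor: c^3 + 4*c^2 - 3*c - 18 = (c + 3)*(c^2 + c - 6) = (c - 2)*(c + 3)*(c + 3)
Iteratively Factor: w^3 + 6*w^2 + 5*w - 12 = (w - 1)*(w^2 + 7*w + 12) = (w - 1)*(w + 3)*(w + 4)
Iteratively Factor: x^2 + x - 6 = (x - 2)*(x + 3)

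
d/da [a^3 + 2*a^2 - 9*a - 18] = 3*a^2 + 4*a - 9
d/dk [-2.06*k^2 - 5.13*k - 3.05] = -4.12*k - 5.13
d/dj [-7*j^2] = -14*j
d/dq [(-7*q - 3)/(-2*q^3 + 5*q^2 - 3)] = (14*q^3 - 35*q^2 - 2*q*(3*q - 5)*(7*q + 3) + 21)/(2*q^3 - 5*q^2 + 3)^2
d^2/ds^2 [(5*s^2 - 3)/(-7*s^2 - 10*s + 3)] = 4*(175*s^3 + 63*s^2 + 315*s + 159)/(343*s^6 + 1470*s^5 + 1659*s^4 - 260*s^3 - 711*s^2 + 270*s - 27)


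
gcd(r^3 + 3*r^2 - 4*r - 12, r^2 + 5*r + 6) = r^2 + 5*r + 6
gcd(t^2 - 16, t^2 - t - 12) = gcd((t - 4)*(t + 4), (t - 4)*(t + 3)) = t - 4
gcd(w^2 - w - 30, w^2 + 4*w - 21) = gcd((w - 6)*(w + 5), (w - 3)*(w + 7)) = 1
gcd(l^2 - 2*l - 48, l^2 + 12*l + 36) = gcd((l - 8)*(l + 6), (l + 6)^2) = l + 6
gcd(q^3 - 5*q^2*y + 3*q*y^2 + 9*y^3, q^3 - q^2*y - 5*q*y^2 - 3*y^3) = -q^2 + 2*q*y + 3*y^2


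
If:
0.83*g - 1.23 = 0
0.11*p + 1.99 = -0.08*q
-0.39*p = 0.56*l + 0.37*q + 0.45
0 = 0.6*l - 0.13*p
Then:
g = 1.48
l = 734.19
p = 3388.55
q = -4684.13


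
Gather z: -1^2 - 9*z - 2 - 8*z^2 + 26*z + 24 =-8*z^2 + 17*z + 21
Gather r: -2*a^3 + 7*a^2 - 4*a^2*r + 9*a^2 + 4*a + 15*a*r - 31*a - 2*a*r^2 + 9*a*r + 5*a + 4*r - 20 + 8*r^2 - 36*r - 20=-2*a^3 + 16*a^2 - 22*a + r^2*(8 - 2*a) + r*(-4*a^2 + 24*a - 32) - 40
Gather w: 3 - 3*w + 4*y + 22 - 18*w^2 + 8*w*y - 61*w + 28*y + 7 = -18*w^2 + w*(8*y - 64) + 32*y + 32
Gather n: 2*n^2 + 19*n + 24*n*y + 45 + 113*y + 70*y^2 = 2*n^2 + n*(24*y + 19) + 70*y^2 + 113*y + 45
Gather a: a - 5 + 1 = a - 4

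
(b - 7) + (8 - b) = 1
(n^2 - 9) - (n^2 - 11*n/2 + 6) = 11*n/2 - 15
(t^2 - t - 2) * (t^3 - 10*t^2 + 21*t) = t^5 - 11*t^4 + 29*t^3 - t^2 - 42*t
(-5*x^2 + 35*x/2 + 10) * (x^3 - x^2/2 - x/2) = -5*x^5 + 20*x^4 + 15*x^3/4 - 55*x^2/4 - 5*x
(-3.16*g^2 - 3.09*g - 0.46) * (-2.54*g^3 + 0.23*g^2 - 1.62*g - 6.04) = 8.0264*g^5 + 7.1218*g^4 + 5.5769*g^3 + 23.9864*g^2 + 19.4088*g + 2.7784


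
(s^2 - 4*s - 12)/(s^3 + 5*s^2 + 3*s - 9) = (s^2 - 4*s - 12)/(s^3 + 5*s^2 + 3*s - 9)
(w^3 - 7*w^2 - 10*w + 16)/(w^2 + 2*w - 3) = (w^2 - 6*w - 16)/(w + 3)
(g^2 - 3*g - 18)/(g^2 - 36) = (g + 3)/(g + 6)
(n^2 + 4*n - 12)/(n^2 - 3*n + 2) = (n + 6)/(n - 1)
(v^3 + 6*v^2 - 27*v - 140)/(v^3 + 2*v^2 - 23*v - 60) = (v + 7)/(v + 3)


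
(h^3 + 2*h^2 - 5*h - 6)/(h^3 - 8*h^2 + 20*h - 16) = (h^2 + 4*h + 3)/(h^2 - 6*h + 8)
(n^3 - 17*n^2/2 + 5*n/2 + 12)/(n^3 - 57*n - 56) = (n - 3/2)/(n + 7)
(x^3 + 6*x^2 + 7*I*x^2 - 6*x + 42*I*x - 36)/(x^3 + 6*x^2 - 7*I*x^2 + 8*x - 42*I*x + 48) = (x + 6*I)/(x - 8*I)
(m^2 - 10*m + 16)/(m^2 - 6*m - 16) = (m - 2)/(m + 2)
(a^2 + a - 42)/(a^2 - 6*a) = (a + 7)/a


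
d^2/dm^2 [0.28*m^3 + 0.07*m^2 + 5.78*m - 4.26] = 1.68*m + 0.14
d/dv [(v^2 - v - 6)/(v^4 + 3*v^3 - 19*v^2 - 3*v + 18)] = 2*(-v^3 - 6*v^2 - 12*v - 2)/(v^6 + 12*v^5 + 34*v^4 - 24*v^3 - 71*v^2 + 12*v + 36)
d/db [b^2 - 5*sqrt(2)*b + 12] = 2*b - 5*sqrt(2)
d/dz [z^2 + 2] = 2*z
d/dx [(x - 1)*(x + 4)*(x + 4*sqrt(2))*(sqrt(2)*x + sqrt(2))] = 4*sqrt(2)*x^3 + 12*sqrt(2)*x^2 + 24*x^2 - 2*sqrt(2)*x + 64*x - 8 - 4*sqrt(2)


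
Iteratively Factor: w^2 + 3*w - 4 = (w - 1)*(w + 4)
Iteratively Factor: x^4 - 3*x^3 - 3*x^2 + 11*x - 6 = (x - 1)*(x^3 - 2*x^2 - 5*x + 6) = (x - 3)*(x - 1)*(x^2 + x - 2) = (x - 3)*(x - 1)*(x + 2)*(x - 1)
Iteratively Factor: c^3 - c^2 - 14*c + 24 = (c + 4)*(c^2 - 5*c + 6) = (c - 2)*(c + 4)*(c - 3)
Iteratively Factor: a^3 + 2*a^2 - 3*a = (a)*(a^2 + 2*a - 3) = a*(a + 3)*(a - 1)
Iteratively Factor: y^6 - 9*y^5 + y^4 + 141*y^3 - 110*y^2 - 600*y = (y + 2)*(y^5 - 11*y^4 + 23*y^3 + 95*y^2 - 300*y) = (y + 2)*(y + 3)*(y^4 - 14*y^3 + 65*y^2 - 100*y) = (y - 5)*(y + 2)*(y + 3)*(y^3 - 9*y^2 + 20*y) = (y - 5)^2*(y + 2)*(y + 3)*(y^2 - 4*y) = y*(y - 5)^2*(y + 2)*(y + 3)*(y - 4)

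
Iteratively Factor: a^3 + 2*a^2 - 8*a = (a + 4)*(a^2 - 2*a) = a*(a + 4)*(a - 2)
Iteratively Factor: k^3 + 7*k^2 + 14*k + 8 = (k + 2)*(k^2 + 5*k + 4) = (k + 2)*(k + 4)*(k + 1)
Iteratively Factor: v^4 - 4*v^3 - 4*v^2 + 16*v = (v - 2)*(v^3 - 2*v^2 - 8*v) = v*(v - 2)*(v^2 - 2*v - 8) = v*(v - 4)*(v - 2)*(v + 2)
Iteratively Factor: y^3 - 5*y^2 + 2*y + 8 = (y + 1)*(y^2 - 6*y + 8) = (y - 4)*(y + 1)*(y - 2)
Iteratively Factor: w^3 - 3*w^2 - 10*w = (w - 5)*(w^2 + 2*w) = w*(w - 5)*(w + 2)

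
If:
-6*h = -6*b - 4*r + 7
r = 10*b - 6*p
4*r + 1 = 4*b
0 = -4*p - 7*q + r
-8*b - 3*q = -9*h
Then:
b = 331/256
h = 631/768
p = 3043/1536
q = -755/768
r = 267/256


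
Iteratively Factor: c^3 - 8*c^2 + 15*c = (c - 3)*(c^2 - 5*c) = (c - 5)*(c - 3)*(c)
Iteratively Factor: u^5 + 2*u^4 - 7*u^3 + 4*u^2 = (u - 1)*(u^4 + 3*u^3 - 4*u^2) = u*(u - 1)*(u^3 + 3*u^2 - 4*u) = u*(u - 1)*(u + 4)*(u^2 - u) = u*(u - 1)^2*(u + 4)*(u)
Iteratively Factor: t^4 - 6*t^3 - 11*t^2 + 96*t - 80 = (t - 1)*(t^3 - 5*t^2 - 16*t + 80) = (t - 5)*(t - 1)*(t^2 - 16) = (t - 5)*(t - 1)*(t + 4)*(t - 4)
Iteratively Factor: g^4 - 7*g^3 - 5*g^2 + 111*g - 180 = (g + 4)*(g^3 - 11*g^2 + 39*g - 45) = (g - 3)*(g + 4)*(g^2 - 8*g + 15) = (g - 5)*(g - 3)*(g + 4)*(g - 3)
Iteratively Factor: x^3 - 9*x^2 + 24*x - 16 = (x - 1)*(x^2 - 8*x + 16) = (x - 4)*(x - 1)*(x - 4)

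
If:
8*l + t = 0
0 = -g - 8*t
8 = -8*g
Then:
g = -1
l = -1/64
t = 1/8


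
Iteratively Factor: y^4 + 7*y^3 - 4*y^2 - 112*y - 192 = (y + 4)*(y^3 + 3*y^2 - 16*y - 48) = (y + 3)*(y + 4)*(y^2 - 16) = (y - 4)*(y + 3)*(y + 4)*(y + 4)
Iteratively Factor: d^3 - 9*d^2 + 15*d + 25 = (d + 1)*(d^2 - 10*d + 25) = (d - 5)*(d + 1)*(d - 5)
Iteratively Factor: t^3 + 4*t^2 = (t)*(t^2 + 4*t) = t^2*(t + 4)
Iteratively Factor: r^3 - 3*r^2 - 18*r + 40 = (r - 5)*(r^2 + 2*r - 8) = (r - 5)*(r - 2)*(r + 4)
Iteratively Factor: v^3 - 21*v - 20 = (v + 1)*(v^2 - v - 20) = (v + 1)*(v + 4)*(v - 5)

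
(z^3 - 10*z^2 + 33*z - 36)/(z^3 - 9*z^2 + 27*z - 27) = (z - 4)/(z - 3)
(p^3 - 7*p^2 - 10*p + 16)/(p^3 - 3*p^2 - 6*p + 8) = (p - 8)/(p - 4)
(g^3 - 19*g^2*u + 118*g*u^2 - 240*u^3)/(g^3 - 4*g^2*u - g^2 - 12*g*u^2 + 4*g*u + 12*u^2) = (g^2 - 13*g*u + 40*u^2)/(g^2 + 2*g*u - g - 2*u)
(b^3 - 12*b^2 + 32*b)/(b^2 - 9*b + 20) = b*(b - 8)/(b - 5)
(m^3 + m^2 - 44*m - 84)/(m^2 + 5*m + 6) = (m^2 - m - 42)/(m + 3)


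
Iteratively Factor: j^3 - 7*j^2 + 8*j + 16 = (j - 4)*(j^2 - 3*j - 4) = (j - 4)^2*(j + 1)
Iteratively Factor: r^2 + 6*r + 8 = (r + 4)*(r + 2)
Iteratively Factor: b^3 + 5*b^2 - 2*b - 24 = (b + 3)*(b^2 + 2*b - 8) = (b + 3)*(b + 4)*(b - 2)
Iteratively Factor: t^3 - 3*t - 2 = (t + 1)*(t^2 - t - 2) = (t - 2)*(t + 1)*(t + 1)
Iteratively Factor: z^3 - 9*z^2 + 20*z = (z - 5)*(z^2 - 4*z) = (z - 5)*(z - 4)*(z)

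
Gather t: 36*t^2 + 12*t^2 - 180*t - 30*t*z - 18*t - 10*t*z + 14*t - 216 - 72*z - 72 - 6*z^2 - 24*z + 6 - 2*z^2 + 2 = 48*t^2 + t*(-40*z - 184) - 8*z^2 - 96*z - 280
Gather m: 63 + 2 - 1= 64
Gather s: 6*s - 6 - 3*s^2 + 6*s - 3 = -3*s^2 + 12*s - 9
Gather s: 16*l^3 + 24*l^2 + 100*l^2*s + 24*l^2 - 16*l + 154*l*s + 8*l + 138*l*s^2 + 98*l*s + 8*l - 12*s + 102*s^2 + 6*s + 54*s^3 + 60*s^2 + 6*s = 16*l^3 + 48*l^2 + 54*s^3 + s^2*(138*l + 162) + s*(100*l^2 + 252*l)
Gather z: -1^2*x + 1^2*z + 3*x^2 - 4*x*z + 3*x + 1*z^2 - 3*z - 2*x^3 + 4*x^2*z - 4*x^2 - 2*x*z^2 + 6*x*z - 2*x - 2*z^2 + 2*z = -2*x^3 - x^2 + z^2*(-2*x - 1) + z*(4*x^2 + 2*x)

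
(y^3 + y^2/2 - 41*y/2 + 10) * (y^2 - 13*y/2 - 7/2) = y^5 - 6*y^4 - 109*y^3/4 + 283*y^2/2 + 27*y/4 - 35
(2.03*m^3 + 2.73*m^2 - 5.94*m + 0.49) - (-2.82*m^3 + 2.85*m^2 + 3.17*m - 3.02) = 4.85*m^3 - 0.12*m^2 - 9.11*m + 3.51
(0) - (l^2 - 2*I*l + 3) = -l^2 + 2*I*l - 3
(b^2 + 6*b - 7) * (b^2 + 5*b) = b^4 + 11*b^3 + 23*b^2 - 35*b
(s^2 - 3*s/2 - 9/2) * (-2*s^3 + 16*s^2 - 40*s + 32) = -2*s^5 + 19*s^4 - 55*s^3 + 20*s^2 + 132*s - 144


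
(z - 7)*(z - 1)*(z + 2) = z^3 - 6*z^2 - 9*z + 14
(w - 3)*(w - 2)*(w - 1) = w^3 - 6*w^2 + 11*w - 6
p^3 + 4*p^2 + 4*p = p*(p + 2)^2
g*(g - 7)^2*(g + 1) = g^4 - 13*g^3 + 35*g^2 + 49*g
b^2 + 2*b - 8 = (b - 2)*(b + 4)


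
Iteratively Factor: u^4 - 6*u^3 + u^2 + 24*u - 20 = (u - 5)*(u^3 - u^2 - 4*u + 4) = (u - 5)*(u - 2)*(u^2 + u - 2) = (u - 5)*(u - 2)*(u + 2)*(u - 1)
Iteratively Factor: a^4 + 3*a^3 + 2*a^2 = (a)*(a^3 + 3*a^2 + 2*a) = a*(a + 1)*(a^2 + 2*a) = a^2*(a + 1)*(a + 2)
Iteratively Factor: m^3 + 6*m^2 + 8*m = (m)*(m^2 + 6*m + 8) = m*(m + 4)*(m + 2)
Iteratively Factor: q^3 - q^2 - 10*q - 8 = (q + 1)*(q^2 - 2*q - 8) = (q + 1)*(q + 2)*(q - 4)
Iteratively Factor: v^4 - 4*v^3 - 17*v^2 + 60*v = (v - 3)*(v^3 - v^2 - 20*v) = (v - 5)*(v - 3)*(v^2 + 4*v) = v*(v - 5)*(v - 3)*(v + 4)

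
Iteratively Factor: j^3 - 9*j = (j)*(j^2 - 9) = j*(j - 3)*(j + 3)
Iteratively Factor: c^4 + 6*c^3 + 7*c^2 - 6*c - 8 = (c + 2)*(c^3 + 4*c^2 - c - 4) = (c + 1)*(c + 2)*(c^2 + 3*c - 4) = (c + 1)*(c + 2)*(c + 4)*(c - 1)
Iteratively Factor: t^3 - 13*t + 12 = (t + 4)*(t^2 - 4*t + 3) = (t - 1)*(t + 4)*(t - 3)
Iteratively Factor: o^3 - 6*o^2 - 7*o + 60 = (o - 4)*(o^2 - 2*o - 15) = (o - 5)*(o - 4)*(o + 3)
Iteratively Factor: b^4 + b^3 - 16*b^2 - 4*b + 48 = (b - 3)*(b^3 + 4*b^2 - 4*b - 16) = (b - 3)*(b - 2)*(b^2 + 6*b + 8) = (b - 3)*(b - 2)*(b + 2)*(b + 4)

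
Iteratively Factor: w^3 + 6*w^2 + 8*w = (w)*(w^2 + 6*w + 8) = w*(w + 2)*(w + 4)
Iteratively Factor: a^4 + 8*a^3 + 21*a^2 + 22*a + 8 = (a + 2)*(a^3 + 6*a^2 + 9*a + 4) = (a + 1)*(a + 2)*(a^2 + 5*a + 4) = (a + 1)*(a + 2)*(a + 4)*(a + 1)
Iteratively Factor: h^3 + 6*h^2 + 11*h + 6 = (h + 2)*(h^2 + 4*h + 3) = (h + 2)*(h + 3)*(h + 1)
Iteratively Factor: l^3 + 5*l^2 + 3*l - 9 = (l - 1)*(l^2 + 6*l + 9) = (l - 1)*(l + 3)*(l + 3)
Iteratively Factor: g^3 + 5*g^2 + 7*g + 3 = (g + 1)*(g^2 + 4*g + 3) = (g + 1)*(g + 3)*(g + 1)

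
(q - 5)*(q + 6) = q^2 + q - 30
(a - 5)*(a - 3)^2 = a^3 - 11*a^2 + 39*a - 45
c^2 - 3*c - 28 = (c - 7)*(c + 4)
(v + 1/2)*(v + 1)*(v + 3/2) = v^3 + 3*v^2 + 11*v/4 + 3/4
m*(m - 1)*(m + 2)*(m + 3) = m^4 + 4*m^3 + m^2 - 6*m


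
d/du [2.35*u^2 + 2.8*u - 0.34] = 4.7*u + 2.8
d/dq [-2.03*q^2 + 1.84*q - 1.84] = 1.84 - 4.06*q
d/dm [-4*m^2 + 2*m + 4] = 2 - 8*m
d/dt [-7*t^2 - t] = -14*t - 1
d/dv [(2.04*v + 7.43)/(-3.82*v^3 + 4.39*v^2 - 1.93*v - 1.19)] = (15.5856*v^3 + 76.1922*v^2 - 65.2354*v + 11.9123)/(14.5924*v^6 - 33.5396*v^5 + 34.0173*v^4 - 7.8538*v^3 - 6.7233*v^2 + 4.5934*v + 1.4161)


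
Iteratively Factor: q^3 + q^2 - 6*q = (q - 2)*(q^2 + 3*q) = (q - 2)*(q + 3)*(q)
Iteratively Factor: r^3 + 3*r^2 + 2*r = (r + 1)*(r^2 + 2*r) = r*(r + 1)*(r + 2)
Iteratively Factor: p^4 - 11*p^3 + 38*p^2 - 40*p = (p - 4)*(p^3 - 7*p^2 + 10*p) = (p - 4)*(p - 2)*(p^2 - 5*p) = p*(p - 4)*(p - 2)*(p - 5)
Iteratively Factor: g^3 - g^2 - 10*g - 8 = (g - 4)*(g^2 + 3*g + 2) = (g - 4)*(g + 2)*(g + 1)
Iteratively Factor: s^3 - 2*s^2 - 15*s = (s)*(s^2 - 2*s - 15) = s*(s - 5)*(s + 3)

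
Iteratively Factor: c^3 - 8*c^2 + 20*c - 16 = (c - 4)*(c^2 - 4*c + 4) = (c - 4)*(c - 2)*(c - 2)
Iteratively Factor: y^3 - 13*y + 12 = (y - 1)*(y^2 + y - 12) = (y - 1)*(y + 4)*(y - 3)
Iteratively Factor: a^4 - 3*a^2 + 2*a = (a + 2)*(a^3 - 2*a^2 + a) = (a - 1)*(a + 2)*(a^2 - a) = (a - 1)^2*(a + 2)*(a)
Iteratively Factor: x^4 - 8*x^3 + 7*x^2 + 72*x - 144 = (x + 3)*(x^3 - 11*x^2 + 40*x - 48) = (x - 3)*(x + 3)*(x^2 - 8*x + 16) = (x - 4)*(x - 3)*(x + 3)*(x - 4)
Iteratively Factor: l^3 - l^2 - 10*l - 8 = (l - 4)*(l^2 + 3*l + 2) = (l - 4)*(l + 2)*(l + 1)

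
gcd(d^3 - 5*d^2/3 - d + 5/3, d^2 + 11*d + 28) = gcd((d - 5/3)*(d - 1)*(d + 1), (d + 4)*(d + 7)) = 1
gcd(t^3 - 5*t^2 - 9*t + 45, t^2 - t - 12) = t + 3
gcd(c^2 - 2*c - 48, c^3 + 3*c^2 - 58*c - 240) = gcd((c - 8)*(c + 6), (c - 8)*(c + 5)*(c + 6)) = c^2 - 2*c - 48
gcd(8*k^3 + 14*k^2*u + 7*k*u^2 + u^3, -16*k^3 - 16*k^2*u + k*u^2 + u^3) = 4*k^2 + 5*k*u + u^2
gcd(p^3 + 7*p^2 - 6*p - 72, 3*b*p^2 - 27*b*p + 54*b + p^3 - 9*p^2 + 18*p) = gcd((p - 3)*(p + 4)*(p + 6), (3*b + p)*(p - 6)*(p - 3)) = p - 3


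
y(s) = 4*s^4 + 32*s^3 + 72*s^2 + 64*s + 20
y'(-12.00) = -15488.00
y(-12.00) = 37268.00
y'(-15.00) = -34496.00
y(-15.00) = 109760.00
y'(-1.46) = 8.60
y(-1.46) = -1.38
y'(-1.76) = 20.70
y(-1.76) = -5.69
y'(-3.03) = 63.96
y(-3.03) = -65.92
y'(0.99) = 316.17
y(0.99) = 188.82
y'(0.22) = 100.50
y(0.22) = 37.91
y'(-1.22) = 2.15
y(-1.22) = -0.16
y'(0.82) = 255.45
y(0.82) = 140.35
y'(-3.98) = 2.84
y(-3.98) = -107.97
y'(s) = 16*s^3 + 96*s^2 + 144*s + 64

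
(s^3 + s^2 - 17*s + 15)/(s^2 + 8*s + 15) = (s^2 - 4*s + 3)/(s + 3)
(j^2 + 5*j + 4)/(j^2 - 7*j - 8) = (j + 4)/(j - 8)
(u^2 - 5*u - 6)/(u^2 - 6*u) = (u + 1)/u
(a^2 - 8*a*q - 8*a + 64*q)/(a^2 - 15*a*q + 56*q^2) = (8 - a)/(-a + 7*q)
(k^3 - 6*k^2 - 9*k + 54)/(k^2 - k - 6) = (k^2 - 3*k - 18)/(k + 2)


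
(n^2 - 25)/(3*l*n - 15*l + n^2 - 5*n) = (n + 5)/(3*l + n)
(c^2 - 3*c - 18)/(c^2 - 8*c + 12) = (c + 3)/(c - 2)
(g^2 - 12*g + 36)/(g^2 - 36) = (g - 6)/(g + 6)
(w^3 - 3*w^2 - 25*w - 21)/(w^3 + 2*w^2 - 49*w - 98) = (w^2 + 4*w + 3)/(w^2 + 9*w + 14)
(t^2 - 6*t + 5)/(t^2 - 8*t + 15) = (t - 1)/(t - 3)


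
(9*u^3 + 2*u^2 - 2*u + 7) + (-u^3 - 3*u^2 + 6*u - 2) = 8*u^3 - u^2 + 4*u + 5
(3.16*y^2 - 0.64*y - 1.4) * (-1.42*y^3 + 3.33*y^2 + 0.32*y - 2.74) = -4.4872*y^5 + 11.4316*y^4 + 0.868*y^3 - 13.5252*y^2 + 1.3056*y + 3.836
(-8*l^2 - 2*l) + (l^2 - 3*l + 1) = -7*l^2 - 5*l + 1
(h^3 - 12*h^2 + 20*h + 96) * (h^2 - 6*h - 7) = h^5 - 18*h^4 + 85*h^3 + 60*h^2 - 716*h - 672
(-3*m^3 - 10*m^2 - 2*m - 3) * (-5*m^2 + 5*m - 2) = 15*m^5 + 35*m^4 - 34*m^3 + 25*m^2 - 11*m + 6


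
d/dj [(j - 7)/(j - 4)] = 3/(j - 4)^2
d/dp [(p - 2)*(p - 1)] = 2*p - 3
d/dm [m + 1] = 1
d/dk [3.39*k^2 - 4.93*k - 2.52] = 6.78*k - 4.93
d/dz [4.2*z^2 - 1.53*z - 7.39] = 8.4*z - 1.53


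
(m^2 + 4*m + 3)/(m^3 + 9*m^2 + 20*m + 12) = (m + 3)/(m^2 + 8*m + 12)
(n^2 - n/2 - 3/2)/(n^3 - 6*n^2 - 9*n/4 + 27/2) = 2*(n + 1)/(2*n^2 - 9*n - 18)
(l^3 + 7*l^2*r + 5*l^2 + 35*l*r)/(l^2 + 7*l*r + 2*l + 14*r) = l*(l + 5)/(l + 2)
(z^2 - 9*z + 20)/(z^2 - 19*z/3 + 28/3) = 3*(z - 5)/(3*z - 7)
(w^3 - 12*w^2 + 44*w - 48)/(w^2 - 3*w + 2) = (w^2 - 10*w + 24)/(w - 1)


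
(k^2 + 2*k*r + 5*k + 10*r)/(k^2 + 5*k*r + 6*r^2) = (k + 5)/(k + 3*r)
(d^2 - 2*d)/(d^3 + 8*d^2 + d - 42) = d/(d^2 + 10*d + 21)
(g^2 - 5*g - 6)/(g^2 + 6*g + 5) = (g - 6)/(g + 5)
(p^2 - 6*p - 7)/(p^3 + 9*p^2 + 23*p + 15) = (p - 7)/(p^2 + 8*p + 15)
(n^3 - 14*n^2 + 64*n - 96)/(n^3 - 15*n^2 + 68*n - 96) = (n^2 - 10*n + 24)/(n^2 - 11*n + 24)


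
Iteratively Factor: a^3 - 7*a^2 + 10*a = (a)*(a^2 - 7*a + 10) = a*(a - 2)*(a - 5)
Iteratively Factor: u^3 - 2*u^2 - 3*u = (u + 1)*(u^2 - 3*u) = (u - 3)*(u + 1)*(u)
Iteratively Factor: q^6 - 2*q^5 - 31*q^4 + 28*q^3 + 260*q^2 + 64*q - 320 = (q + 2)*(q^5 - 4*q^4 - 23*q^3 + 74*q^2 + 112*q - 160) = (q - 1)*(q + 2)*(q^4 - 3*q^3 - 26*q^2 + 48*q + 160) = (q - 1)*(q + 2)^2*(q^3 - 5*q^2 - 16*q + 80) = (q - 4)*(q - 1)*(q + 2)^2*(q^2 - q - 20) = (q - 4)*(q - 1)*(q + 2)^2*(q + 4)*(q - 5)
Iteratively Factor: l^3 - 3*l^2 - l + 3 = (l - 1)*(l^2 - 2*l - 3) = (l - 1)*(l + 1)*(l - 3)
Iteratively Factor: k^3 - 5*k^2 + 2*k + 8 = (k + 1)*(k^2 - 6*k + 8) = (k - 4)*(k + 1)*(k - 2)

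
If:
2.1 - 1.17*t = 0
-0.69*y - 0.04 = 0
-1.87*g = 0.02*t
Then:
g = -0.02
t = 1.79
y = -0.06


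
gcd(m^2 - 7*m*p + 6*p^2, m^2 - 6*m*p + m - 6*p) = -m + 6*p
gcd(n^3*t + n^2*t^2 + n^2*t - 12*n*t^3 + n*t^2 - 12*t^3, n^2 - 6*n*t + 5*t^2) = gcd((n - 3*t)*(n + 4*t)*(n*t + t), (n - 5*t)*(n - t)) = 1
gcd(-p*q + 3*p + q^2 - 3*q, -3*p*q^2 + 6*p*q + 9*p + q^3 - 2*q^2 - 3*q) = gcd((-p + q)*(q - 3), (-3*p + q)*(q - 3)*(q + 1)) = q - 3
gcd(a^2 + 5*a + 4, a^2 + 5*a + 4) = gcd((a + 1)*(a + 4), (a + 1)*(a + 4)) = a^2 + 5*a + 4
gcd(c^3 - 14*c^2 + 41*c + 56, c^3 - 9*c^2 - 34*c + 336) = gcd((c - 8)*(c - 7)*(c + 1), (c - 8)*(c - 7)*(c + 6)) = c^2 - 15*c + 56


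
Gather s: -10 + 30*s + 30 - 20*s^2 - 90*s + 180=-20*s^2 - 60*s + 200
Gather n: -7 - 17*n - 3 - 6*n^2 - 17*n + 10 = -6*n^2 - 34*n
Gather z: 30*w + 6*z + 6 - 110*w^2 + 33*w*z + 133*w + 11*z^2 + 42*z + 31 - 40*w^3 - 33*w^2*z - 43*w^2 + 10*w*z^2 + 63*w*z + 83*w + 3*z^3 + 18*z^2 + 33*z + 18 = -40*w^3 - 153*w^2 + 246*w + 3*z^3 + z^2*(10*w + 29) + z*(-33*w^2 + 96*w + 81) + 55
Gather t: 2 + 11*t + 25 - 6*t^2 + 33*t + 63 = -6*t^2 + 44*t + 90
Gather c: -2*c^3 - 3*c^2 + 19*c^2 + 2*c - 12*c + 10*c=-2*c^3 + 16*c^2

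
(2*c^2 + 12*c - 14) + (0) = 2*c^2 + 12*c - 14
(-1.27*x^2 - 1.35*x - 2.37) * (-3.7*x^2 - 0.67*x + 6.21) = 4.699*x^4 + 5.8459*x^3 + 1.7868*x^2 - 6.7956*x - 14.7177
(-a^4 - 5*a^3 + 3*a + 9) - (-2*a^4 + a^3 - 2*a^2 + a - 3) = a^4 - 6*a^3 + 2*a^2 + 2*a + 12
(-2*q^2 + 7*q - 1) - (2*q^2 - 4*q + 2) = -4*q^2 + 11*q - 3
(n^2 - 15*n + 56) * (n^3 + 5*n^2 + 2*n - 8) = n^5 - 10*n^4 - 17*n^3 + 242*n^2 + 232*n - 448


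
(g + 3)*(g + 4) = g^2 + 7*g + 12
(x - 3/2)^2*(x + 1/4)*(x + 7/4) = x^4 - x^3 - 53*x^2/16 + 51*x/16 + 63/64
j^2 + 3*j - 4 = (j - 1)*(j + 4)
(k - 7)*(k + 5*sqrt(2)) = k^2 - 7*k + 5*sqrt(2)*k - 35*sqrt(2)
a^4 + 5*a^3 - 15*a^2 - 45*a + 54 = (a - 3)*(a - 1)*(a + 3)*(a + 6)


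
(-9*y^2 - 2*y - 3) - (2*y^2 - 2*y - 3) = -11*y^2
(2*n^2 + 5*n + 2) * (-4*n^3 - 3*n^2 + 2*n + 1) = -8*n^5 - 26*n^4 - 19*n^3 + 6*n^2 + 9*n + 2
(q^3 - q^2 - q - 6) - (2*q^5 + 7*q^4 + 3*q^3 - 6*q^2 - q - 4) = -2*q^5 - 7*q^4 - 2*q^3 + 5*q^2 - 2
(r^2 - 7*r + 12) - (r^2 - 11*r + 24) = 4*r - 12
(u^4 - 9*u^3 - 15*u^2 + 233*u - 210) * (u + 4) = u^5 - 5*u^4 - 51*u^3 + 173*u^2 + 722*u - 840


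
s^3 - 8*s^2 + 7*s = s*(s - 7)*(s - 1)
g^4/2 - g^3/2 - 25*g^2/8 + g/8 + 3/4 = (g/2 + 1)*(g - 3)*(g - 1/2)*(g + 1/2)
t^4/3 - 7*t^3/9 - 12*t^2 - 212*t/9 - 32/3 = (t/3 + 1)*(t - 8)*(t + 2/3)*(t + 2)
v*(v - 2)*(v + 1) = v^3 - v^2 - 2*v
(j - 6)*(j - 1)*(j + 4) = j^3 - 3*j^2 - 22*j + 24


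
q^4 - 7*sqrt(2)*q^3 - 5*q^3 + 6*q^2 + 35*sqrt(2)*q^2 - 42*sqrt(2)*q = q*(q - 3)*(q - 2)*(q - 7*sqrt(2))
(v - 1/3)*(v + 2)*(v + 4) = v^3 + 17*v^2/3 + 6*v - 8/3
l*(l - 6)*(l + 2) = l^3 - 4*l^2 - 12*l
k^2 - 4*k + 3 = (k - 3)*(k - 1)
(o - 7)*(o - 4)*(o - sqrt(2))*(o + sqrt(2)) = o^4 - 11*o^3 + 26*o^2 + 22*o - 56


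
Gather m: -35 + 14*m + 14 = 14*m - 21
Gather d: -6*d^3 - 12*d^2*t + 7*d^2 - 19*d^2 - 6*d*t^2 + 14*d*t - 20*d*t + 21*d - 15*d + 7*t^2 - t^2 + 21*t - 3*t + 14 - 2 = -6*d^3 + d^2*(-12*t - 12) + d*(-6*t^2 - 6*t + 6) + 6*t^2 + 18*t + 12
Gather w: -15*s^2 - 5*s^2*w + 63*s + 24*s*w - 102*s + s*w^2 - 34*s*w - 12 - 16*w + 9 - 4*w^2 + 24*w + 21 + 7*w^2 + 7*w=-15*s^2 - 39*s + w^2*(s + 3) + w*(-5*s^2 - 10*s + 15) + 18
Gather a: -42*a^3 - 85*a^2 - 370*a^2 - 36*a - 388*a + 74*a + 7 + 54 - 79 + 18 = -42*a^3 - 455*a^2 - 350*a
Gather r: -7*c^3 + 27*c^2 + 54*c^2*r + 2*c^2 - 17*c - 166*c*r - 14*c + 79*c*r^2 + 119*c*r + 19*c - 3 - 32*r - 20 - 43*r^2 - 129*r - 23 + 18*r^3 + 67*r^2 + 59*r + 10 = -7*c^3 + 29*c^2 - 12*c + 18*r^3 + r^2*(79*c + 24) + r*(54*c^2 - 47*c - 102) - 36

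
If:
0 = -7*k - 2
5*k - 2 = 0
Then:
No Solution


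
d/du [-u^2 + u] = 1 - 2*u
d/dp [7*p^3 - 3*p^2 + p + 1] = 21*p^2 - 6*p + 1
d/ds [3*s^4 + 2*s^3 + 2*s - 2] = 12*s^3 + 6*s^2 + 2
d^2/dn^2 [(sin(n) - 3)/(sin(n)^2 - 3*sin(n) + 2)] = (-sin(n)^4 + 8*sin(n)^3 - 5*sin(n)^2 - 26*sin(n) + 30)/((sin(n) - 2)^3*(sin(n) - 1)^2)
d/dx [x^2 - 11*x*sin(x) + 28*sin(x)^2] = -11*x*cos(x) + 2*x - 11*sin(x) + 28*sin(2*x)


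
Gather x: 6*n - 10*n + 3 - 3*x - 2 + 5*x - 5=-4*n + 2*x - 4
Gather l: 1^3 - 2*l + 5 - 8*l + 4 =10 - 10*l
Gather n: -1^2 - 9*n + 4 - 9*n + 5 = 8 - 18*n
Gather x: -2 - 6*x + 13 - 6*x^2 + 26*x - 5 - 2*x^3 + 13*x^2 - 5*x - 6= -2*x^3 + 7*x^2 + 15*x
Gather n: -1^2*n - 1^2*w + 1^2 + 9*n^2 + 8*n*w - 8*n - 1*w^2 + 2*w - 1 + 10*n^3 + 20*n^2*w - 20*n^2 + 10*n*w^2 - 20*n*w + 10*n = 10*n^3 + n^2*(20*w - 11) + n*(10*w^2 - 12*w + 1) - w^2 + w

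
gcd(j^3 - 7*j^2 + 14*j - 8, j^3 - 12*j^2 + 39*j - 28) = j^2 - 5*j + 4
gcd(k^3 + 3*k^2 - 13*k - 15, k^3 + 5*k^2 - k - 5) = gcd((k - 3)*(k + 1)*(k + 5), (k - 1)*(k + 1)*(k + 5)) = k^2 + 6*k + 5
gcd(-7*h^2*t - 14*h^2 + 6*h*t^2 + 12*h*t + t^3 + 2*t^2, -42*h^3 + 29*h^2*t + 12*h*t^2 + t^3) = -7*h^2 + 6*h*t + t^2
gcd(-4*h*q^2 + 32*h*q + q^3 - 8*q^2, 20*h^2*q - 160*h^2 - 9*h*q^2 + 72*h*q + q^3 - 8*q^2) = -4*h*q + 32*h + q^2 - 8*q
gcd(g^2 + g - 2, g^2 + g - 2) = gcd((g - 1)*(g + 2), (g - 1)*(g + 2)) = g^2 + g - 2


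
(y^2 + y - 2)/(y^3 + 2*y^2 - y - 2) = 1/(y + 1)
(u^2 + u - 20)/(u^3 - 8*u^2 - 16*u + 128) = (u + 5)/(u^2 - 4*u - 32)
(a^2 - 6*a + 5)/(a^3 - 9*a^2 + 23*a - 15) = 1/(a - 3)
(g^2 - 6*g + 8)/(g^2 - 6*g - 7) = (-g^2 + 6*g - 8)/(-g^2 + 6*g + 7)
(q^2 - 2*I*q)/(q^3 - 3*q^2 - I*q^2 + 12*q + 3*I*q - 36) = q*(q - 2*I)/(q^3 - q^2*(3 + I) + 3*q*(4 + I) - 36)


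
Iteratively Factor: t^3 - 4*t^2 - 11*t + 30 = (t - 2)*(t^2 - 2*t - 15) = (t - 2)*(t + 3)*(t - 5)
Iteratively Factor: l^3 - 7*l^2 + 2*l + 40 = (l - 4)*(l^2 - 3*l - 10) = (l - 5)*(l - 4)*(l + 2)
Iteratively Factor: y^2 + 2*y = (y)*(y + 2)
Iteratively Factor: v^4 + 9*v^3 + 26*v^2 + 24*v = (v + 3)*(v^3 + 6*v^2 + 8*v) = (v + 3)*(v + 4)*(v^2 + 2*v) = (v + 2)*(v + 3)*(v + 4)*(v)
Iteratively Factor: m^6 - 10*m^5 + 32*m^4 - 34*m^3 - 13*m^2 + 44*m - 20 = (m + 1)*(m^5 - 11*m^4 + 43*m^3 - 77*m^2 + 64*m - 20) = (m - 2)*(m + 1)*(m^4 - 9*m^3 + 25*m^2 - 27*m + 10) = (m - 2)*(m - 1)*(m + 1)*(m^3 - 8*m^2 + 17*m - 10) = (m - 2)^2*(m - 1)*(m + 1)*(m^2 - 6*m + 5) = (m - 2)^2*(m - 1)^2*(m + 1)*(m - 5)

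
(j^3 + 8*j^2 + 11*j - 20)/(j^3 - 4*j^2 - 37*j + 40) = (j + 4)/(j - 8)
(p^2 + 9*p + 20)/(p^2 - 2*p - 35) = (p + 4)/(p - 7)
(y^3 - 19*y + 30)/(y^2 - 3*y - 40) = (y^2 - 5*y + 6)/(y - 8)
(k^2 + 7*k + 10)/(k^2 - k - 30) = (k + 2)/(k - 6)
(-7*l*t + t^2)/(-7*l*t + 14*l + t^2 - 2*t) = t/(t - 2)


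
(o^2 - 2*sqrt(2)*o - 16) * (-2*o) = -2*o^3 + 4*sqrt(2)*o^2 + 32*o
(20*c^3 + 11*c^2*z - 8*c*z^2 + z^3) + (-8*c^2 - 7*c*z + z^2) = 20*c^3 + 11*c^2*z - 8*c^2 - 8*c*z^2 - 7*c*z + z^3 + z^2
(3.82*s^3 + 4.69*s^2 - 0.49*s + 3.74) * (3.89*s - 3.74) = 14.8598*s^4 + 3.9573*s^3 - 19.4467*s^2 + 16.3812*s - 13.9876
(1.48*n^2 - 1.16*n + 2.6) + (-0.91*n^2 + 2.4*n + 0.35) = 0.57*n^2 + 1.24*n + 2.95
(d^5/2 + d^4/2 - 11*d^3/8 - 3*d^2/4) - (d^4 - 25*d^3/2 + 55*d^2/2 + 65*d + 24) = d^5/2 - d^4/2 + 89*d^3/8 - 113*d^2/4 - 65*d - 24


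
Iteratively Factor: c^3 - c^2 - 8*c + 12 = (c + 3)*(c^2 - 4*c + 4) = (c - 2)*(c + 3)*(c - 2)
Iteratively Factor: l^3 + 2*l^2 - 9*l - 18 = (l - 3)*(l^2 + 5*l + 6) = (l - 3)*(l + 3)*(l + 2)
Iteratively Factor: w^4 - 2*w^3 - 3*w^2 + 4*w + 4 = (w + 1)*(w^3 - 3*w^2 + 4) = (w + 1)^2*(w^2 - 4*w + 4) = (w - 2)*(w + 1)^2*(w - 2)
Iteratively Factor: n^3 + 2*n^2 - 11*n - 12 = (n - 3)*(n^2 + 5*n + 4) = (n - 3)*(n + 4)*(n + 1)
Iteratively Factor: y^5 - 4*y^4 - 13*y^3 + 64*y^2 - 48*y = (y - 3)*(y^4 - y^3 - 16*y^2 + 16*y) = y*(y - 3)*(y^3 - y^2 - 16*y + 16) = y*(y - 4)*(y - 3)*(y^2 + 3*y - 4) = y*(y - 4)*(y - 3)*(y + 4)*(y - 1)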